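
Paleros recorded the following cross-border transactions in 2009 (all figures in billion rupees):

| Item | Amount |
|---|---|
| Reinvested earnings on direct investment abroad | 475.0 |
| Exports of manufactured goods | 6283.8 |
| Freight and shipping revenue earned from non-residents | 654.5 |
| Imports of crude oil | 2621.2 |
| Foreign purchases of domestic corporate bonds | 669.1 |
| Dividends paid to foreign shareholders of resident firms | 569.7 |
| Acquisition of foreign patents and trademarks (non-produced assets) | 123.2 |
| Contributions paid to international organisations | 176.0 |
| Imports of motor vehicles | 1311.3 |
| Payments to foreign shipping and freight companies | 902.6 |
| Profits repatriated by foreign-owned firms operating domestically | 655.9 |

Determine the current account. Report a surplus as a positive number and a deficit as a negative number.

1176.6

Goods: 6283.8 - 1311.3 - 2621.2 = 2351.3
Services: -902.6 + 654.5 = -248.1
Primary income: -655.9 + 475.0 - 569.7 = -750.6
Secondary income: -176.0
Current account = 2351.3 + (-248.1) + (-750.6) + (-176.0) = 1176.6
(Excluded from the current account — financial account: foreign purchases of domestic corporate bonds 669.1; capital account: acquisition of foreign patents and trademarks (non-produced assets) 123.2.)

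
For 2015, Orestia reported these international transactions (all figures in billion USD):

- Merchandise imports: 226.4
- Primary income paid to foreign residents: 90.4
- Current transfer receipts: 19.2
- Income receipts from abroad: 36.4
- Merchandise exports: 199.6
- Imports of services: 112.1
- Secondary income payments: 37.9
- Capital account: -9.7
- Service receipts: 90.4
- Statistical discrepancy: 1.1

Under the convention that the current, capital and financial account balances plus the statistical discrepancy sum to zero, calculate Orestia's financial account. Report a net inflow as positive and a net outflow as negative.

Goods balance = 199.6 - 226.4 = -26.8
Services balance = 90.4 - 112.1 = -21.7
Trade balance (goods + services) = -26.8 + (-21.7) = -48.5
Net primary income = 36.4 - 90.4 = -54.0
Net secondary income = 19.2 - 37.9 = -18.7
Current account = -48.5 + (-54.0) + (-18.7) = -121.2
Financial account = -(-121.2 + (-9.7) + 1.1) = 129.8

129.8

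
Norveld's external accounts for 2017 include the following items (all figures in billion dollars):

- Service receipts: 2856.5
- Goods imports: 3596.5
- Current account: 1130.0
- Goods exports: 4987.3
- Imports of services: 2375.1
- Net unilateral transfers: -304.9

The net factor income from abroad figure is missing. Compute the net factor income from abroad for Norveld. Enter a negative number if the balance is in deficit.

Current account = goods balance + services balance + net primary income + net secondary income
Sum of the known components = 1567.3
Net factor income from abroad = CA - (known components) = 1130.0 - 1567.3 = -437.3

-437.3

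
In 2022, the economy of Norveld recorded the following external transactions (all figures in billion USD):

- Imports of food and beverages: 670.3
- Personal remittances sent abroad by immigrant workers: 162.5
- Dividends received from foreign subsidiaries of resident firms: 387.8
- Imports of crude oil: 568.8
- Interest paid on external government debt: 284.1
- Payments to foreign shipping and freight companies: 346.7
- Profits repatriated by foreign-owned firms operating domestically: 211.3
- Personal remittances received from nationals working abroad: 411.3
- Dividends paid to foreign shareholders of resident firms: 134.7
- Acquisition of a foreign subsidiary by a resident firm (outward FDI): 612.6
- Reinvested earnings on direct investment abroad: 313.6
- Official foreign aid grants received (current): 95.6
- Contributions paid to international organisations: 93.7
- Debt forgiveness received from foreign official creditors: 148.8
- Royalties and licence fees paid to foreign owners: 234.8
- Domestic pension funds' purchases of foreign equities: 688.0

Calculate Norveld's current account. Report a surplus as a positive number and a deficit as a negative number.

Goods: -568.8 - 670.3 = -1239.1
Services: -234.8 - 346.7 = -581.5
Primary income: -211.3 - 284.1 + 313.6 + 387.8 - 134.7 = 71.3
Secondary income: 95.6 - 162.5 + 411.3 - 93.7 = 250.7
Current account = (-1239.1) + (-581.5) + 71.3 + 250.7 = -1498.6
(Excluded from the current account — financial account: acquisition of a foreign subsidiary by a resident firm (outward FDI) 612.6, domestic pension funds' purchases of foreign equities 688.0; capital account: debt forgiveness received from foreign official creditors 148.8.)

-1498.6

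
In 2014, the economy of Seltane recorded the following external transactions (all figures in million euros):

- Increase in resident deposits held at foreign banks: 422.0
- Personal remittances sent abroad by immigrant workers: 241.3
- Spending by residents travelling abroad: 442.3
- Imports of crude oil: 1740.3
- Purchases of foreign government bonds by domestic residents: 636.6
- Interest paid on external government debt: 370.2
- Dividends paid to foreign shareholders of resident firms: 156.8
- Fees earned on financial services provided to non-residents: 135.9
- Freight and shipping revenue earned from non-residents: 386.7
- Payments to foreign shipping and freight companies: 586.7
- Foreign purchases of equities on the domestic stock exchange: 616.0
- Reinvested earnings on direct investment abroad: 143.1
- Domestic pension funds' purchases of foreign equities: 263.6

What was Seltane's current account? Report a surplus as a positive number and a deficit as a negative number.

Goods: -1740.3
Services: -586.7 - 442.3 + 135.9 + 386.7 = -506.4
Primary income: -156.8 + 143.1 - 370.2 = -383.9
Secondary income: -241.3
Current account = (-1740.3) + (-506.4) + (-383.9) + (-241.3) = -2871.9
(Excluded from the current account — financial account: increase in resident deposits held at foreign banks 422.0, purchases of foreign government bonds by domestic residents 636.6, foreign purchases of equities on the domestic stock exchange 616.0, domestic pension funds' purchases of foreign equities 263.6.)

-2871.9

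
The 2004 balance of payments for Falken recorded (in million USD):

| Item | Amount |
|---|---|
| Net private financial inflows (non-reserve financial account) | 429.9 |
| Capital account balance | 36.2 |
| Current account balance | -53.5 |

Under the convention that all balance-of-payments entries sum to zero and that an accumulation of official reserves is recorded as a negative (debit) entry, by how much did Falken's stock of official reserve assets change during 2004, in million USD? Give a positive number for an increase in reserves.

412.6

Official reserve transactions balance = -((-53.5) + 36.2 + 429.9) = -412.6
An accumulation of reserves is recorded as a debit (negative entry), so the change in the stock of reserves is the negative of that balance.
Change in official reserves = -(-412.6) = 412.6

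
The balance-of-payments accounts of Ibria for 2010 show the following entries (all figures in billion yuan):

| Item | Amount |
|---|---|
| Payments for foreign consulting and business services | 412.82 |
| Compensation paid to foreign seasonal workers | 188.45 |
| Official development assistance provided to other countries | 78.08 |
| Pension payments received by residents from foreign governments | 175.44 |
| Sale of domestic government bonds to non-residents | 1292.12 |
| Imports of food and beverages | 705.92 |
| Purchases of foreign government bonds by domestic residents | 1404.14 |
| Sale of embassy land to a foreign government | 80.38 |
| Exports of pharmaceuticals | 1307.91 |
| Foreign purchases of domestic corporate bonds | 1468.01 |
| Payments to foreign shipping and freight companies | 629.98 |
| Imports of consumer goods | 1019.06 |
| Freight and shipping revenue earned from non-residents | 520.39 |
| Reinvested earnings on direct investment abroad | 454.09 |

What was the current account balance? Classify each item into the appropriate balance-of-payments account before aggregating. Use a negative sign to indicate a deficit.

Goods: 1307.91 - 705.92 - 1019.06 = -417.07
Services: -629.98 - 412.82 + 520.39 = -522.41
Primary income: 454.09 - 188.45 = 265.64
Secondary income: -78.08 + 175.44 = 97.36
Current account = (-417.07) + (-522.41) + 265.64 + 97.36 = -576.48
(Excluded from the current account — financial account: sale of domestic government bonds to non-residents 1292.12, purchases of foreign government bonds by domestic residents 1404.14, foreign purchases of domestic corporate bonds 1468.01; capital account: sale of embassy land to a foreign government 80.38.)

-576.48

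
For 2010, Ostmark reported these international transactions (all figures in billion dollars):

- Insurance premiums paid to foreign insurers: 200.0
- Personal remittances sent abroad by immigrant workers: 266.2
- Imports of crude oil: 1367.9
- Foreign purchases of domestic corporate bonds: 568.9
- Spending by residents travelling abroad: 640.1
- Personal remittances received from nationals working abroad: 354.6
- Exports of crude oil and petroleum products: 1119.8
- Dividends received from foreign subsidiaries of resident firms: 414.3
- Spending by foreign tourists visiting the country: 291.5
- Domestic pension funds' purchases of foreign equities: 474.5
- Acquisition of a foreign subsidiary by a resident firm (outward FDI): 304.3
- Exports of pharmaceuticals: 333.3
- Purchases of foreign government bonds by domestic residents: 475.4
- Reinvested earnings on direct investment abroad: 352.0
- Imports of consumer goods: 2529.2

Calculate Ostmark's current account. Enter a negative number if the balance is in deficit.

Goods: 333.3 - 1367.9 - 2529.2 + 1119.8 = -2444.0
Services: -200.0 + 291.5 - 640.1 = -548.6
Primary income: 352.0 + 414.3 = 766.3
Secondary income: -266.2 + 354.6 = 88.4
Current account = (-2444.0) + (-548.6) + 766.3 + 88.4 = -2137.9
(Excluded from the current account — financial account: foreign purchases of domestic corporate bonds 568.9, domestic pension funds' purchases of foreign equities 474.5, acquisition of a foreign subsidiary by a resident firm (outward FDI) 304.3, purchases of foreign government bonds by domestic residents 475.4.)

-2137.9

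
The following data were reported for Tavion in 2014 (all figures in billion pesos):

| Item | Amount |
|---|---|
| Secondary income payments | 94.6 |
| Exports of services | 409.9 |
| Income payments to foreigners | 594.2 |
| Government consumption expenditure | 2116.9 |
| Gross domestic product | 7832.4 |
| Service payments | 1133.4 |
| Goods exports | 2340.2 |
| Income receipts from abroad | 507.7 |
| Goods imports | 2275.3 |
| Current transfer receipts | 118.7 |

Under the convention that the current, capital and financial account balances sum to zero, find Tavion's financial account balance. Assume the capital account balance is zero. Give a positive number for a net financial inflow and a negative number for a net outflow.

Goods balance = 2340.2 - 2275.3 = 64.9
Services balance = 409.9 - 1133.4 = -723.5
Trade balance (goods + services) = 64.9 + (-723.5) = -658.6
Net primary income = 507.7 - 594.2 = -86.5
Net secondary income = 118.7 - 94.6 = 24.1
Current account = -658.6 + (-86.5) + 24.1 = -721.0
Financial account = -(-721.0) = 721.0

721.0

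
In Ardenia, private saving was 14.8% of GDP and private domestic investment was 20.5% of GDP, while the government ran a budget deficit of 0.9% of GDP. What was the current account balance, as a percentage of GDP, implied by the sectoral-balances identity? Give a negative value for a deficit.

By the sectoral-balances identity, CA = (S_private - I) + (T - G).
Private balance = 14.8 - 20.5 = -5.7
Government balance (T - G) = -0.9
CA = -5.7 + (-0.9) = -6.6

-6.6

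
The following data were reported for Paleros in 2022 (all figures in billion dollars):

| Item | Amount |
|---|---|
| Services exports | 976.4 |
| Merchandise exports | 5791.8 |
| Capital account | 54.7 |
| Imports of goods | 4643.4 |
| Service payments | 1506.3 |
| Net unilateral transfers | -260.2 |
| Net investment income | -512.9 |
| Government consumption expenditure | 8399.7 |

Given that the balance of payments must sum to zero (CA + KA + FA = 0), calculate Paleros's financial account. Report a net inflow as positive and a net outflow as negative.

Goods balance = 5791.8 - 4643.4 = 1148.4
Services balance = 976.4 - 1506.3 = -529.9
Trade balance (goods + services) = 1148.4 + (-529.9) = 618.5
Net primary income = -512.9
Net secondary income = -260.2
Current account = 618.5 + (-512.9) + (-260.2) = -154.6
Financial account = -(-154.6 + 54.7) = 99.9

99.9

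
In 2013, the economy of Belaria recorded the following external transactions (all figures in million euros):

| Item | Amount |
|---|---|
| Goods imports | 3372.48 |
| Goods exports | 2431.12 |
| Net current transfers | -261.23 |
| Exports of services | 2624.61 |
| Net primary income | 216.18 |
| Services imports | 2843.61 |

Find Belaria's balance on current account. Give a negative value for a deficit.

-1205.41

Goods balance = 2431.12 - 3372.48 = -941.36
Services balance = 2624.61 - 2843.61 = -219.00
Trade balance (goods + services) = -941.36 + (-219.00) = -1160.36
Net primary income = 216.18
Net secondary income = -261.23
Current account = -1160.36 + 216.18 + (-261.23) = -1205.41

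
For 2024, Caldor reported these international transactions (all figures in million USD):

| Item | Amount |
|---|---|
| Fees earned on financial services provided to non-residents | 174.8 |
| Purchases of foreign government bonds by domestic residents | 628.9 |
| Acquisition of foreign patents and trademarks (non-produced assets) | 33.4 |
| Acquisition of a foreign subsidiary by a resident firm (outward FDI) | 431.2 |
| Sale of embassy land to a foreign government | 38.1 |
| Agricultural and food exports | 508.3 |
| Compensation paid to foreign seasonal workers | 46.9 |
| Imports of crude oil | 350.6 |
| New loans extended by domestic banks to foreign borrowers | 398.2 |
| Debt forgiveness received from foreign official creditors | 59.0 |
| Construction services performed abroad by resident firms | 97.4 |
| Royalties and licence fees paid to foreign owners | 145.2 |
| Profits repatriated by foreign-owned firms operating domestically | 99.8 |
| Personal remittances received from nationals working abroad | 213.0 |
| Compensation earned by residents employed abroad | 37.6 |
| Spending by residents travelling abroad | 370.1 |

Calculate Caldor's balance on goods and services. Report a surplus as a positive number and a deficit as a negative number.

-85.4

Goods: -350.6 + 508.3 = 157.7
Services: -370.1 - 145.2 + 174.8 + 97.4 = -243.1
Trade balance = 157.7 + (-243.1) = -85.4
(Excluded from the trade balance — financial account: purchases of foreign government bonds by domestic residents 628.9, acquisition of a foreign subsidiary by a resident firm (outward FDI) 431.2, new loans extended by domestic banks to foreign borrowers 398.2; capital account: acquisition of foreign patents and trademarks (non-produced assets) 33.4, sale of embassy land to a foreign government 38.1, debt forgiveness received from foreign official creditors 59.0; primary income: compensation paid to foreign seasonal workers 46.9, profits repatriated by foreign-owned firms operating domestically 99.8, compensation earned by residents employed abroad 37.6; secondary income: personal remittances received from nationals working abroad 213.0.)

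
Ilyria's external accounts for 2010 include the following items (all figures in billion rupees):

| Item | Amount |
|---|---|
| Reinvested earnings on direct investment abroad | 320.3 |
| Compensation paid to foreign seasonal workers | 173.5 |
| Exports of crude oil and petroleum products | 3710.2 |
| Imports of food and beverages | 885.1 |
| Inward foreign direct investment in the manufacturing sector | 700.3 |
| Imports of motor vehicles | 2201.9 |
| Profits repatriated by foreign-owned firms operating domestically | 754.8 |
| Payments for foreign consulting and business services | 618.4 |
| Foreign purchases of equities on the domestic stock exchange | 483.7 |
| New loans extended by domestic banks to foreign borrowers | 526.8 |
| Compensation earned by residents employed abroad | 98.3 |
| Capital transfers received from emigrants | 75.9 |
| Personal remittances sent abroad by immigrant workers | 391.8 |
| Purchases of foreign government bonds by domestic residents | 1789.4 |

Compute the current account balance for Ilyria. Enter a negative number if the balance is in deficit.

-896.7

Goods: 3710.2 - 2201.9 - 885.1 = 623.2
Services: -618.4
Primary income: -173.5 - 754.8 + 98.3 + 320.3 = -509.7
Secondary income: -391.8
Current account = 623.2 + (-618.4) + (-509.7) + (-391.8) = -896.7
(Excluded from the current account — financial account: inward foreign direct investment in the manufacturing sector 700.3, foreign purchases of equities on the domestic stock exchange 483.7, new loans extended by domestic banks to foreign borrowers 526.8, purchases of foreign government bonds by domestic residents 1789.4; capital account: capital transfers received from emigrants 75.9.)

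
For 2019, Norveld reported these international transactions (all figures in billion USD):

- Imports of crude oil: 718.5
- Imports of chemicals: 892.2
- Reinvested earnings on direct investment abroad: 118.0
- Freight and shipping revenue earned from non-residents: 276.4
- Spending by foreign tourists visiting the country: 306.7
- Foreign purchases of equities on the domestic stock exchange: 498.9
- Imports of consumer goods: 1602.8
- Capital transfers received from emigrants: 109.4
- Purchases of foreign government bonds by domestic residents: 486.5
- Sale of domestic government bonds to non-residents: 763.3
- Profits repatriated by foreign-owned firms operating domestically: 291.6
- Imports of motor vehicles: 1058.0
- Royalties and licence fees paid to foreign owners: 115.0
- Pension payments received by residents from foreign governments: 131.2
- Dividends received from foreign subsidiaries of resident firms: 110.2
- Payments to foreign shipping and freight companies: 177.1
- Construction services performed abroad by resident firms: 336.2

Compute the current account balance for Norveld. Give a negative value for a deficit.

-3576.5

Goods: -1058.0 - 1602.8 - 718.5 - 892.2 = -4271.5
Services: 336.2 + 276.4 + 306.7 - 177.1 - 115.0 = 627.2
Primary income: 110.2 + 118.0 - 291.6 = -63.4
Secondary income: 131.2
Current account = (-4271.5) + 627.2 + (-63.4) + 131.2 = -3576.5
(Excluded from the current account — financial account: foreign purchases of equities on the domestic stock exchange 498.9, purchases of foreign government bonds by domestic residents 486.5, sale of domestic government bonds to non-residents 763.3; capital account: capital transfers received from emigrants 109.4.)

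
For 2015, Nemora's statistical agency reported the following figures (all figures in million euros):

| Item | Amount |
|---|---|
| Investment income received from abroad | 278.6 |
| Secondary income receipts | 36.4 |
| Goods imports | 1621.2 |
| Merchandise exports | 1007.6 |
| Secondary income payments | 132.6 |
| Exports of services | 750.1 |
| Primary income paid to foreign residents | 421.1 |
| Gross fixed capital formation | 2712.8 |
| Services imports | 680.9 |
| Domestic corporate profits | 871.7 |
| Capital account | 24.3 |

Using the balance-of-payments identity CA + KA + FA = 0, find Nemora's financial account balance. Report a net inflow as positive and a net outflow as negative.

Goods balance = 1007.6 - 1621.2 = -613.6
Services balance = 750.1 - 680.9 = 69.2
Trade balance (goods + services) = -613.6 + 69.2 = -544.4
Net primary income = 278.6 - 421.1 = -142.5
Net secondary income = 36.4 - 132.6 = -96.2
Current account = -544.4 + (-142.5) + (-96.2) = -783.1
Financial account = -(-783.1 + 24.3) = 758.8

758.8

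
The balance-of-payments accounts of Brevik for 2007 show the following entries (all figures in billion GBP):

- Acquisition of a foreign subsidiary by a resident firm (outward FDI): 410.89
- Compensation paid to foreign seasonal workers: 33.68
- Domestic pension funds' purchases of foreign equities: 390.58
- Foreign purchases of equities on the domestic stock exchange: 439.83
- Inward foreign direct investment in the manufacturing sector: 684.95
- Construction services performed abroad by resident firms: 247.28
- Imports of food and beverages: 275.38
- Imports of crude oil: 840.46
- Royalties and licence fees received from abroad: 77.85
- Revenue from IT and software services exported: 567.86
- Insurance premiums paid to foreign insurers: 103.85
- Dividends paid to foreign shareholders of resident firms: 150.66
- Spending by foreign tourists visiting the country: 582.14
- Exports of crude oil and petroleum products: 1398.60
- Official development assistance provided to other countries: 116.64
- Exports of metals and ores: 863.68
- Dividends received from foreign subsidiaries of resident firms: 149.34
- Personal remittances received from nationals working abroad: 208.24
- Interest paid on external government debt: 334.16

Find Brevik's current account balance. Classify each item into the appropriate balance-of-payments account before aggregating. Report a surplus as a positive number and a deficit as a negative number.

Goods: 863.68 - 840.46 + 1398.60 - 275.38 = 1146.44
Services: 567.86 - 103.85 + 582.14 + 77.85 + 247.28 = 1371.28
Primary income: -334.16 - 33.68 + 149.34 - 150.66 = -369.16
Secondary income: 208.24 - 116.64 = 91.60
Current account = 1146.44 + 1371.28 + (-369.16) + 91.60 = 2240.16
(Excluded from the current account — financial account: acquisition of a foreign subsidiary by a resident firm (outward FDI) 410.89, domestic pension funds' purchases of foreign equities 390.58, foreign purchases of equities on the domestic stock exchange 439.83, inward foreign direct investment in the manufacturing sector 684.95.)

2240.16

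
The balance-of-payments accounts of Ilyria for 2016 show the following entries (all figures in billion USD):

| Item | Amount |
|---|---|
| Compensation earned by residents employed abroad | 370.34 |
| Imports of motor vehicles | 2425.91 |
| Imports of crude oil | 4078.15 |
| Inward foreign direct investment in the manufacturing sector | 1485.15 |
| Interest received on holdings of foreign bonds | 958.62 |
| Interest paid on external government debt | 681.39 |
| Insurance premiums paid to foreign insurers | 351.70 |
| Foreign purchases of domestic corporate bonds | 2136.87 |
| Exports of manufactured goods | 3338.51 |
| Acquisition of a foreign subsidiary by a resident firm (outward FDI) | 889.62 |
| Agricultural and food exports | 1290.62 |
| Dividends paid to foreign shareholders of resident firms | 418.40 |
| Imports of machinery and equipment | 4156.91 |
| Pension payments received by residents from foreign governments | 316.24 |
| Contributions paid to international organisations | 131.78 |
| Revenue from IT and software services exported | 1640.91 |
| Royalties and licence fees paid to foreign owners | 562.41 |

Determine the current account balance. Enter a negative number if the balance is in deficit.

-4891.41

Goods: -4078.15 + 3338.51 + 1290.62 - 4156.91 - 2425.91 = -6031.84
Services: -562.41 + 1640.91 - 351.70 = 726.80
Primary income: 958.62 - 418.40 + 370.34 - 681.39 = 229.17
Secondary income: 316.24 - 131.78 = 184.46
Current account = (-6031.84) + 726.80 + 229.17 + 184.46 = -4891.41
(Excluded from the current account — financial account: inward foreign direct investment in the manufacturing sector 1485.15, foreign purchases of domestic corporate bonds 2136.87, acquisition of a foreign subsidiary by a resident firm (outward FDI) 889.62.)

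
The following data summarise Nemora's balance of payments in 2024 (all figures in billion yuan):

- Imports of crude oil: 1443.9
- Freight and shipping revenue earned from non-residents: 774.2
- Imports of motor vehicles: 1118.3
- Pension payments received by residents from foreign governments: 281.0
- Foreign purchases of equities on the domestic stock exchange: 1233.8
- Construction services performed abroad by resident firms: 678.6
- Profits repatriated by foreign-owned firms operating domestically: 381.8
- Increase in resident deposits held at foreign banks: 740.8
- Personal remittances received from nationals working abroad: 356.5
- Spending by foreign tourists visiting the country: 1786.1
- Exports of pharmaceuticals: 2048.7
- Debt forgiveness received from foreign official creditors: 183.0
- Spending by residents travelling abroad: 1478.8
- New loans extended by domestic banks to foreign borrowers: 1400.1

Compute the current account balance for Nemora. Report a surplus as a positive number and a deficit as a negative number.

1502.3

Goods: 2048.7 - 1118.3 - 1443.9 = -513.5
Services: -1478.8 + 678.6 + 774.2 + 1786.1 = 1760.1
Primary income: -381.8
Secondary income: 356.5 + 281.0 = 637.5
Current account = (-513.5) + 1760.1 + (-381.8) + 637.5 = 1502.3
(Excluded from the current account — financial account: foreign purchases of equities on the domestic stock exchange 1233.8, increase in resident deposits held at foreign banks 740.8, new loans extended by domestic banks to foreign borrowers 1400.1; capital account: debt forgiveness received from foreign official creditors 183.0.)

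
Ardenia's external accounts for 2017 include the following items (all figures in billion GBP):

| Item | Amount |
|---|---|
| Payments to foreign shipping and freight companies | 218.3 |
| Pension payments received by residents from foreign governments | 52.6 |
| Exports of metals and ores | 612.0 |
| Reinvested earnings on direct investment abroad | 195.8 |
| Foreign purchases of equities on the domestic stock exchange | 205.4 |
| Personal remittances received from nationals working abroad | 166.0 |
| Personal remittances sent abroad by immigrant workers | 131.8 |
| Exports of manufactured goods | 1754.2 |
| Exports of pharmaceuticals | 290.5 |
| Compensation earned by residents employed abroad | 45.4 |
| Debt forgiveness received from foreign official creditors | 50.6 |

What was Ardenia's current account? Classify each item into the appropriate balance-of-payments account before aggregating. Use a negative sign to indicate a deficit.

2766.4

Goods: 290.5 + 1754.2 + 612.0 = 2656.7
Services: -218.3
Primary income: 45.4 + 195.8 = 241.2
Secondary income: 52.6 + 166.0 - 131.8 = 86.8
Current account = 2656.7 + (-218.3) + 241.2 + 86.8 = 2766.4
(Excluded from the current account — financial account: foreign purchases of equities on the domestic stock exchange 205.4; capital account: debt forgiveness received from foreign official creditors 50.6.)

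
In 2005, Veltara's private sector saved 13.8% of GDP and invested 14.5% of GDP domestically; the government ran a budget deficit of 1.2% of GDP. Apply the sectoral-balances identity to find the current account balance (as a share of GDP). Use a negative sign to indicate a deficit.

By the sectoral-balances identity, CA = (S_private - I) + (T - G).
Private balance = 13.8 - 14.5 = -0.7
Government balance (T - G) = -1.2
CA = -0.7 + (-1.2) = -1.9

-1.9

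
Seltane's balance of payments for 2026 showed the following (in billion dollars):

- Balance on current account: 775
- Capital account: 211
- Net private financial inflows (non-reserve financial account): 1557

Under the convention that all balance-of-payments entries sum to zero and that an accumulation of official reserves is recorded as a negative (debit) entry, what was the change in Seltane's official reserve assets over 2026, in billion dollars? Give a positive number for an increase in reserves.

2543

Official reserve transactions balance = -(775 + 211 + 1557) = -2543
An accumulation of reserves is recorded as a debit (negative entry), so the change in the stock of reserves is the negative of that balance.
Change in official reserves = -(-2543) = 2543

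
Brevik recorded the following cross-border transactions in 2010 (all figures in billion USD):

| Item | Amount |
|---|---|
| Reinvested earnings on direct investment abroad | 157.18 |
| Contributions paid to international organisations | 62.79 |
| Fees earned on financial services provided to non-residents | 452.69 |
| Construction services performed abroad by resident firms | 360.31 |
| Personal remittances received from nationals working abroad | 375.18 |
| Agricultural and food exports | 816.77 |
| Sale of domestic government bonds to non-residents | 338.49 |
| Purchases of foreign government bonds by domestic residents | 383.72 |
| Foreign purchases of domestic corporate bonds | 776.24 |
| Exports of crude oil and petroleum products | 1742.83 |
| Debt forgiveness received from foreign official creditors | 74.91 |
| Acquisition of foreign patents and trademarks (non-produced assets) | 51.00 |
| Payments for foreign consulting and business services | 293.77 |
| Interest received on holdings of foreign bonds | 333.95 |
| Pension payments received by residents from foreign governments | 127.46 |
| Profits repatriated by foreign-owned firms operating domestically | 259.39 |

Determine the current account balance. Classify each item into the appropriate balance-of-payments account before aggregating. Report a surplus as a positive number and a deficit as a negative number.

3750.42

Goods: 1742.83 + 816.77 = 2559.60
Services: 452.69 + 360.31 - 293.77 = 519.23
Primary income: 157.18 + 333.95 - 259.39 = 231.74
Secondary income: -62.79 + 127.46 + 375.18 = 439.85
Current account = 2559.60 + 519.23 + 231.74 + 439.85 = 3750.42
(Excluded from the current account — financial account: sale of domestic government bonds to non-residents 338.49, purchases of foreign government bonds by domestic residents 383.72, foreign purchases of domestic corporate bonds 776.24; capital account: debt forgiveness received from foreign official creditors 74.91, acquisition of foreign patents and trademarks (non-produced assets) 51.00.)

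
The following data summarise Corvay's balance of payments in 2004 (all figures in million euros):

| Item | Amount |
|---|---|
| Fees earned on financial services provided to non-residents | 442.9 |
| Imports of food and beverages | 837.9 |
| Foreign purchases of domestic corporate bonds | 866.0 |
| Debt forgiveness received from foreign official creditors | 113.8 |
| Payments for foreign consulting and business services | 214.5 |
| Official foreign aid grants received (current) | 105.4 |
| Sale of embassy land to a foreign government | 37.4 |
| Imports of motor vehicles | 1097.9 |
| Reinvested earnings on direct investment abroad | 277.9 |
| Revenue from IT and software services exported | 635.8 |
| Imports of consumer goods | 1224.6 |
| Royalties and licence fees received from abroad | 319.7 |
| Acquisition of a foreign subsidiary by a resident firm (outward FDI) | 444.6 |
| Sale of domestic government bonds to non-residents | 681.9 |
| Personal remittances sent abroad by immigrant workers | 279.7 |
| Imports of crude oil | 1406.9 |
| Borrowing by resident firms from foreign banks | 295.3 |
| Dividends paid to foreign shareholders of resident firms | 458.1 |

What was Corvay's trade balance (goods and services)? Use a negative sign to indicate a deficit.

-3383.4

Goods: -1224.6 - 837.9 - 1406.9 - 1097.9 = -4567.3
Services: 442.9 + 319.7 + 635.8 - 214.5 = 1183.9
Trade balance = -4567.3 + 1183.9 = -3383.4
(Excluded from the trade balance — financial account: foreign purchases of domestic corporate bonds 866.0, acquisition of a foreign subsidiary by a resident firm (outward FDI) 444.6, sale of domestic government bonds to non-residents 681.9, borrowing by resident firms from foreign banks 295.3; capital account: debt forgiveness received from foreign official creditors 113.8, sale of embassy land to a foreign government 37.4; secondary income: official foreign aid grants received (current) 105.4, personal remittances sent abroad by immigrant workers 279.7; primary income: reinvested earnings on direct investment abroad 277.9, dividends paid to foreign shareholders of resident firms 458.1.)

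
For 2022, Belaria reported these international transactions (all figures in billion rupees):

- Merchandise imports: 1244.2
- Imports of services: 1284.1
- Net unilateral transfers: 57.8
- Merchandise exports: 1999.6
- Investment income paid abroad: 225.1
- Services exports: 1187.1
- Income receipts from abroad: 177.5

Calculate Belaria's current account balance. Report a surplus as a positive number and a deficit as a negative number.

Goods balance = 1999.6 - 1244.2 = 755.4
Services balance = 1187.1 - 1284.1 = -97.0
Trade balance (goods + services) = 755.4 + (-97.0) = 658.4
Net primary income = 177.5 - 225.1 = -47.6
Net secondary income = 57.8
Current account = 658.4 + (-47.6) + 57.8 = 668.6

668.6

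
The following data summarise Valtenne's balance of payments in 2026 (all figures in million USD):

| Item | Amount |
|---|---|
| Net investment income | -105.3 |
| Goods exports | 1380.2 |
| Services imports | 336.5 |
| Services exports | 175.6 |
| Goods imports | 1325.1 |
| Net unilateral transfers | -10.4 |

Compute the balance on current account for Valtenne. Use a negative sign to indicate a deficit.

Goods balance = 1380.2 - 1325.1 = 55.1
Services balance = 175.6 - 336.5 = -160.9
Trade balance (goods + services) = 55.1 + (-160.9) = -105.8
Net primary income = -105.3
Net secondary income = -10.4
Current account = -105.8 + (-105.3) + (-10.4) = -221.5

-221.5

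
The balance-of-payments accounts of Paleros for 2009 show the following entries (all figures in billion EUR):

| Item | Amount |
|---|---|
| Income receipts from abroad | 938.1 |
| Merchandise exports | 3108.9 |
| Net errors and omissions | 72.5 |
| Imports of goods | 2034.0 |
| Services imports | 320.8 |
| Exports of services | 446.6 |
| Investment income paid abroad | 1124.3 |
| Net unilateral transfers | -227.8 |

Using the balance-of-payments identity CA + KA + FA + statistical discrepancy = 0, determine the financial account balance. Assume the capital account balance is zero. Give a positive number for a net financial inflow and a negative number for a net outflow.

-859.2

Goods balance = 3108.9 - 2034.0 = 1074.9
Services balance = 446.6 - 320.8 = 125.8
Trade balance (goods + services) = 1074.9 + 125.8 = 1200.7
Net primary income = 938.1 - 1124.3 = -186.2
Net secondary income = -227.8
Current account = 1200.7 + (-186.2) + (-227.8) = 786.7
Financial account = -(786.7 + 72.5) = -859.2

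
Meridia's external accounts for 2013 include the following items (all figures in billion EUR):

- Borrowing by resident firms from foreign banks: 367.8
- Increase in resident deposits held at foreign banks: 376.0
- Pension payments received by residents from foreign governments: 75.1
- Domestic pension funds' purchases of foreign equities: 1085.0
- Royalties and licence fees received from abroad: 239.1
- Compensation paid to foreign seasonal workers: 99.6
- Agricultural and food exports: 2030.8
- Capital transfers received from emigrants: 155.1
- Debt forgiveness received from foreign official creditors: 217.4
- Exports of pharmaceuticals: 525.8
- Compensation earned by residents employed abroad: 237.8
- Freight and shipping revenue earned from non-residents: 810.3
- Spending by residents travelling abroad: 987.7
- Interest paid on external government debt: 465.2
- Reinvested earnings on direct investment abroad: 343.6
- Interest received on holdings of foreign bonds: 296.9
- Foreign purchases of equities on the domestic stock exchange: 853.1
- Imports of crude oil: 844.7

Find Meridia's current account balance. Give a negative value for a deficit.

2162.2

Goods: -844.7 + 525.8 + 2030.8 = 1711.9
Services: 239.1 + 810.3 - 987.7 = 61.7
Primary income: -99.6 + 237.8 + 343.6 - 465.2 + 296.9 = 313.5
Secondary income: 75.1
Current account = 1711.9 + 61.7 + 313.5 + 75.1 = 2162.2
(Excluded from the current account — financial account: borrowing by resident firms from foreign banks 367.8, increase in resident deposits held at foreign banks 376.0, domestic pension funds' purchases of foreign equities 1085.0, foreign purchases of equities on the domestic stock exchange 853.1; capital account: capital transfers received from emigrants 155.1, debt forgiveness received from foreign official creditors 217.4.)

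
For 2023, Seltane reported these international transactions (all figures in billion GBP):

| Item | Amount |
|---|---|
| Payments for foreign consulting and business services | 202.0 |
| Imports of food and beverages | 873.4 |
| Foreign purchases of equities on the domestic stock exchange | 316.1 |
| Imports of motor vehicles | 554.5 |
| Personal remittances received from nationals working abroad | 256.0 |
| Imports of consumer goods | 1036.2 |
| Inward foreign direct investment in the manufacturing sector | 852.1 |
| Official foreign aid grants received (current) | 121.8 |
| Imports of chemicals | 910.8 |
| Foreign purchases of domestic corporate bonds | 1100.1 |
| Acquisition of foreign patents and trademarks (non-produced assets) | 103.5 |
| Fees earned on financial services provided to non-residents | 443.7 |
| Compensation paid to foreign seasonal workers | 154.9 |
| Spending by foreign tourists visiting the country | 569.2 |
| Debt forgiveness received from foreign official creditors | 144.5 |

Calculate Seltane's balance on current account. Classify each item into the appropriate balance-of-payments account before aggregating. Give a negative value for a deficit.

-2341.1

Goods: -873.4 - 910.8 - 554.5 - 1036.2 = -3374.9
Services: 569.2 - 202.0 + 443.7 = 810.9
Primary income: -154.9
Secondary income: 121.8 + 256.0 = 377.8
Current account = (-3374.9) + 810.9 + (-154.9) + 377.8 = -2341.1
(Excluded from the current account — financial account: foreign purchases of equities on the domestic stock exchange 316.1, inward foreign direct investment in the manufacturing sector 852.1, foreign purchases of domestic corporate bonds 1100.1; capital account: acquisition of foreign patents and trademarks (non-produced assets) 103.5, debt forgiveness received from foreign official creditors 144.5.)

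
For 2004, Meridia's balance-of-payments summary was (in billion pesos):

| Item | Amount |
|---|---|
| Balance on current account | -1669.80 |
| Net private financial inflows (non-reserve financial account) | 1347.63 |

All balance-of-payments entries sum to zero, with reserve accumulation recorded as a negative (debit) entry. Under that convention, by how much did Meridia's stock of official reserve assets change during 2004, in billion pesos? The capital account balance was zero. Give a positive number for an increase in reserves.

-322.17

Official reserve transactions balance = -((-1669.80) + 1347.63) = 322.17
An accumulation of reserves is recorded as a debit (negative entry), so the change in the stock of reserves is the negative of that balance.
Change in official reserves = -(322.17) = -322.17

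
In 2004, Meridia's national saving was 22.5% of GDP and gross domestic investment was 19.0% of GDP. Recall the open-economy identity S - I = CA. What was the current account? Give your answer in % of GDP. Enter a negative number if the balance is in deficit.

3.5

CA = S - I = 22.5 - 19.0 = 3.5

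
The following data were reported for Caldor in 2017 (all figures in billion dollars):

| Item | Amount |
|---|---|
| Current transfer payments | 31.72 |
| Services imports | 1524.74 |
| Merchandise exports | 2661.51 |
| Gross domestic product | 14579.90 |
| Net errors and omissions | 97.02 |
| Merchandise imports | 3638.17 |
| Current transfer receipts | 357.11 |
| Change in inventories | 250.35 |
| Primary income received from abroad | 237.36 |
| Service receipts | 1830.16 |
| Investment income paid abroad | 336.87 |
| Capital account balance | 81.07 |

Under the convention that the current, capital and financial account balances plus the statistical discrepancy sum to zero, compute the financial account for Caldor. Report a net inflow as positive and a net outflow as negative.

267.27

Goods balance = 2661.51 - 3638.17 = -976.66
Services balance = 1830.16 - 1524.74 = 305.42
Trade balance (goods + services) = -976.66 + 305.42 = -671.24
Net primary income = 237.36 - 336.87 = -99.51
Net secondary income = 357.11 - 31.72 = 325.39
Current account = -671.24 + (-99.51) + 325.39 = -445.36
Financial account = -(-445.36 + 81.07 + 97.02) = 267.27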